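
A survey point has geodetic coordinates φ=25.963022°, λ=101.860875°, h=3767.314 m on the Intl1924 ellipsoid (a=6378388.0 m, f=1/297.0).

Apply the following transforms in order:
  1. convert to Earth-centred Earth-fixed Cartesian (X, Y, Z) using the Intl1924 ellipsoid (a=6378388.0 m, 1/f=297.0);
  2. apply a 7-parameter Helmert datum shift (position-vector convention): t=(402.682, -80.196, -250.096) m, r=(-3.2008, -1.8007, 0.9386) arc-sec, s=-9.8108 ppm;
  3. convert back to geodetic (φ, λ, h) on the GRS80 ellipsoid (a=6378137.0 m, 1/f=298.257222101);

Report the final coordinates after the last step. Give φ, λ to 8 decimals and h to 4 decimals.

φ=25.96000732°, λ=101.85751598°, h=3683.5415 m

start: φ=25.963022°, λ=101.860875°, h=3767.314 m
→ ECEF (a=6378388.000, f=1/297.0): X=-1180135.1708, Y=5619156.9272, Z=2777066.2727
→ Helmert 7p (PV): X=-1179770.7239, Y=5619059.3265, Z=2776691.4321
→ geod (Bowring, a=6378137.000): φ=25.96000732°, λ=101.85751598°, h=3683.5415 m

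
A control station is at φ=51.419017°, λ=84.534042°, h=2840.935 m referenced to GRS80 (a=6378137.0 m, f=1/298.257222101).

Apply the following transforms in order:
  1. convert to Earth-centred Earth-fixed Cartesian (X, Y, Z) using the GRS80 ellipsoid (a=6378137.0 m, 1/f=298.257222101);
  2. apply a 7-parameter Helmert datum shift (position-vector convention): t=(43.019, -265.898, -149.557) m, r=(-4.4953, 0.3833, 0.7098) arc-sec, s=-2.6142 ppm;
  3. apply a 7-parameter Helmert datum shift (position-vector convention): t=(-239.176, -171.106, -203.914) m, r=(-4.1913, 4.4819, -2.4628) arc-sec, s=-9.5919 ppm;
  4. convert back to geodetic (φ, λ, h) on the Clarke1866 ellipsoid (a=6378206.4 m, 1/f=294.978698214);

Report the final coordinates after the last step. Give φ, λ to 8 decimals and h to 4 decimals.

φ=51.41978411°, λ=84.53437393°, h=2278.8300 m

start: φ=51.419017°, λ=84.534042°, h=2840.935 m
→ ECEF (a=6378137.000, f=1/298.257222101): X=379823.5266, Y=3969336.3356, Z=4964969.4992
→ Helmert 7p (PV): X=379861.1197, Y=3969169.5735, Z=4964719.7502
→ Helmert 7p (PV): X=379773.5682, Y=3969056.7422, Z=4964379.3085
→ geod (Bowring, a=6378206.400): φ=51.41978411°, λ=84.53437393°, h=2278.8300 m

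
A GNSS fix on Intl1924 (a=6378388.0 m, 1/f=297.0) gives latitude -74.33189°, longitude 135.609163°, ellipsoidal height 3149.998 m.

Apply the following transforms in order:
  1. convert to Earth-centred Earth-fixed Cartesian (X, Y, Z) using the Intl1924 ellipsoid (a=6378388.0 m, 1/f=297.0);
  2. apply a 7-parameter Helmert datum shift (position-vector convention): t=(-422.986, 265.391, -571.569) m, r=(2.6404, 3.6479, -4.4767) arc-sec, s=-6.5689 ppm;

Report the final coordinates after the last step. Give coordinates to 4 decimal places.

start: φ=-74.331890°, λ=135.609163°, h=3149.998 m
→ ECEF (a=6378388.000, f=1/297.0): X=-1235388.4274, Y=1209394.7576, Z=-6122225.9558
→ Helmert 7p (PV): X=-1235885.3242, Y=1209757.3867, Z=-6122719.9787

X=-1235885.3242 m, Y=1209757.3867 m, Z=-6122719.9787 m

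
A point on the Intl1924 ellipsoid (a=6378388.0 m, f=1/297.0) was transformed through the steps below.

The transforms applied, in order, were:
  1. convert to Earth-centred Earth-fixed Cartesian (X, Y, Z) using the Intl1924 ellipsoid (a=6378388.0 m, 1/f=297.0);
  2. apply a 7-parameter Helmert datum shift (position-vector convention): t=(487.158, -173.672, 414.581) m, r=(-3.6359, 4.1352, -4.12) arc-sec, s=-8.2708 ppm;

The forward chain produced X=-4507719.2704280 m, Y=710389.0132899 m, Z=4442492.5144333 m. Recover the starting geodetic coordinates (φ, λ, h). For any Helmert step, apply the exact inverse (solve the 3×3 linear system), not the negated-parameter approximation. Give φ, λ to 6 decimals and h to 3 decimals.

φ=44.417447°, λ=171.045280°, h=881.604 m

start: X=-4507719.2704, Y=710389.0133, Z=4442492.5144 m
→ Helmert⁻¹: X=-4508346.9590, Y=710400.2098, Z=4442036.8123
→ geod (Bowring, a=6378388.000): φ=44.41744700°, λ=171.04528000°, h=881.6040 m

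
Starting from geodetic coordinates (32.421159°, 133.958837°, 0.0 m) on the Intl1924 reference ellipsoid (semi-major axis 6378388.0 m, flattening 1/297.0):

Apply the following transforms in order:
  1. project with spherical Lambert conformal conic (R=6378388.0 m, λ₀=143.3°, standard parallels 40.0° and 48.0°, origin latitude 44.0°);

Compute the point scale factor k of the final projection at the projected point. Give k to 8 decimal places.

start: φ=32.421159°, λ=133.958837°, h=0.000 m
→ into lcc (λ₀=143.3°): φ=32.42115900°, λ−λ₀=-9.34116300°
scale k = 1.01722864

1.01722864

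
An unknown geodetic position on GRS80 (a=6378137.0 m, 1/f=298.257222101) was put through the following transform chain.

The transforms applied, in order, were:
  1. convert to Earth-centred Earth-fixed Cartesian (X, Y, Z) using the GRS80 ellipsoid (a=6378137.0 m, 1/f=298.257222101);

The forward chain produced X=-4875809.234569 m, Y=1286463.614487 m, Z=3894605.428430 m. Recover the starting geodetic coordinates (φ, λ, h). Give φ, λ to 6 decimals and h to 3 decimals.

start: X=-4875809.2346, Y=1286463.6145, Z=3894605.4284 m
→ geod (Bowring, a=6378137.000): φ=37.86628800°, λ=165.21956200°, h=1412.9330 m

φ=37.866288°, λ=165.219562°, h=1412.933 m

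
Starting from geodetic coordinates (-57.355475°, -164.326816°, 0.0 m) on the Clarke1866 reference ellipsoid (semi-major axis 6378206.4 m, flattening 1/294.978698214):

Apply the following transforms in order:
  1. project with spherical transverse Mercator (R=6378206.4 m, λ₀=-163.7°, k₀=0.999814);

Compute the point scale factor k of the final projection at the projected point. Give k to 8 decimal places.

0.99983141

start: φ=-57.355475°, λ=-164.326816°, h=0.000 m
→ into tm (λ₀=-163.7°): φ=-57.35547500°, λ−λ₀=-0.62681600°
scale k = 0.99983141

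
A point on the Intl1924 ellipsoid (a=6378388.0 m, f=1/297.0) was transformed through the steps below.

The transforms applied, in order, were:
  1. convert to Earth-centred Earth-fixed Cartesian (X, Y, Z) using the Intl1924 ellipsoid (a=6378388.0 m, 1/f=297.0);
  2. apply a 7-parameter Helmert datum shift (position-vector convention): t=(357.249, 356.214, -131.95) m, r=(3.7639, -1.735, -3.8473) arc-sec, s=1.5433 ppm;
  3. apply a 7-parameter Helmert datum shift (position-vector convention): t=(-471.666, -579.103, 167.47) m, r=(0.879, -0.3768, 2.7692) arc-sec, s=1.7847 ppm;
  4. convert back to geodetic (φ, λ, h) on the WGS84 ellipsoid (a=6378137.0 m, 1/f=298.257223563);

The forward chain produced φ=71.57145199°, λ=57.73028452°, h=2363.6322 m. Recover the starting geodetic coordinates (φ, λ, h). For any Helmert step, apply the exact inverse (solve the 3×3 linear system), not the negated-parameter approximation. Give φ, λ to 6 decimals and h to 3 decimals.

start: φ=71.571452°, λ=57.730285°, h=2363.632 m
→ ECEF (a=6378137.000, f=1/298.257223563): X=1080153.4081, Y=1710634.9379, Z=6030981.8724
→ Helmert⁻¹: X=1080657.1364, Y=1711222.1789, Z=6030794.3728
→ Helmert⁻¹: X=1080317.0351, Y=1710993.5257, Z=6030876.7061
→ geod (Bowring, a=6378388.000): φ=71.56832700°, λ=57.73178800°, h=2218.5440 m

φ=71.568327°, λ=57.731788°, h=2218.544 m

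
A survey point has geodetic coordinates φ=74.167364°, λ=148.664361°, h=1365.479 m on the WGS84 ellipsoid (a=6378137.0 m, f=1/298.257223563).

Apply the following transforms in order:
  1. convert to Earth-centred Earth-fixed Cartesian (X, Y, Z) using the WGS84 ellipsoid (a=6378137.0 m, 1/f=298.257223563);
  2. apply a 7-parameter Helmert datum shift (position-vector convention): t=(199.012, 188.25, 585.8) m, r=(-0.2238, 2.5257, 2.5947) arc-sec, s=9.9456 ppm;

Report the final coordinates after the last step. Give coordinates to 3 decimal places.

start: φ=74.167364°, λ=148.664361°, h=1365.479 m
→ ECEF (a=6378137.000, f=1/298.257223563): X=-1491256.4913, Y=907969.1345, Z=6115374.8713
→ Helmert 7p (PV): X=-1491008.8495, Y=908154.2907, Z=6116038.7678

X=-1491008.849 m, Y=908154.291 m, Z=6116038.768 m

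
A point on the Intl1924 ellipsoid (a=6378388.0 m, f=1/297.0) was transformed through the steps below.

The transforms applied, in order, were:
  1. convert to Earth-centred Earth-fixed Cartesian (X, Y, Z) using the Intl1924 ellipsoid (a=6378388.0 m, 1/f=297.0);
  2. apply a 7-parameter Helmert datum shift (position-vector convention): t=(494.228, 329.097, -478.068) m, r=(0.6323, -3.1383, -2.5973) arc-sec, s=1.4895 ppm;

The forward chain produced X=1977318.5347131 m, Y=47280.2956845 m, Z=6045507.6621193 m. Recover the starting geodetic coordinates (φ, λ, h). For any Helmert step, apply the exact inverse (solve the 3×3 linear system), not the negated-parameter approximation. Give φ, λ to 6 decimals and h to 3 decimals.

φ=72.002274°, λ=1.361761°, h=2143.186 m

start: X=1977318.5347, Y=47280.2957, Z=6045507.6621 m
→ Helmert⁻¹: X=1976912.7590, Y=46994.5559, Z=6045946.5020
→ geod (Bowring, a=6378388.000): φ=72.00227400°, λ=1.36176100°, h=2143.1860 m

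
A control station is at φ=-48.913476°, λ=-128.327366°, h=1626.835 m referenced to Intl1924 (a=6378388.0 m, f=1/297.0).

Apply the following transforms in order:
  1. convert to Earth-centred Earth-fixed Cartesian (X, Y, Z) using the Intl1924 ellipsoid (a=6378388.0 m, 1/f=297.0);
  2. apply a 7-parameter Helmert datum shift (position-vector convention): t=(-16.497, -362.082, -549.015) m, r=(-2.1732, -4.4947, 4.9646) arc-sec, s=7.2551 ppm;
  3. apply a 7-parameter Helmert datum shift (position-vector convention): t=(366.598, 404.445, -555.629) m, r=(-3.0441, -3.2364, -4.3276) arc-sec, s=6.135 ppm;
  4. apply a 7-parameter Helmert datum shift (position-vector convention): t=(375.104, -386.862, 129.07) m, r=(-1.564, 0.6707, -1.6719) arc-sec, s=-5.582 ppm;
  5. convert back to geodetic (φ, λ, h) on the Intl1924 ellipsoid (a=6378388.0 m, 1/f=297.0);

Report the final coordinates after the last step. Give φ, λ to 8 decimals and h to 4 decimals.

φ=-48.92019127°, λ=-128.31389651°, h=2293.9367 m

start: φ=-48.913476°, λ=-128.327366°, h=1626.835 m
→ ECEF (a=6378388.000, f=1/297.0): X=-2605241.5607, Y=-3295570.5507, Z=-4785557.2881
→ Helmert 7p (PV): X=-2605093.3546, Y=-3296069.6694, Z=-4786163.0716
→ Helmert 7p (PV): X=-2604736.7957, Y=-3295701.4241, Z=-4786740.2948
→ Helmert 7p (PV): X=-2604389.4302, Y=-3296085.0719, Z=-4786551.0461
→ geod (Bowring, a=6378388.000): φ=-48.92019127°, λ=-128.31389651°, h=2293.9367 m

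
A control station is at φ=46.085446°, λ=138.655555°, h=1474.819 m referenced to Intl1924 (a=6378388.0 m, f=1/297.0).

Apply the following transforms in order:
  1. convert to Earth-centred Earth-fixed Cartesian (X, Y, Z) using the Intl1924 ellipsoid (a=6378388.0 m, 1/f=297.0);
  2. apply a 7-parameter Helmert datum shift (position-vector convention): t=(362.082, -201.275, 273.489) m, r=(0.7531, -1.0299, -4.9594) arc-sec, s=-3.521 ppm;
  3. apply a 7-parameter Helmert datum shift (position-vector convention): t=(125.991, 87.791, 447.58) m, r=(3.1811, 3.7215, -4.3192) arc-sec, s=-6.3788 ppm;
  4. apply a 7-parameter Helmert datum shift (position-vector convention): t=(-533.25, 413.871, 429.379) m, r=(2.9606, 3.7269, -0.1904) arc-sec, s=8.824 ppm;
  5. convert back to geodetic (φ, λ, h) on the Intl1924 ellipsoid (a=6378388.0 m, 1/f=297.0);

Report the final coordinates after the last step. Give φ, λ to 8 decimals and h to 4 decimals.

φ=46.09371932°, λ=138.65066395°, h=2458.8927 m

start: φ=46.085446°, λ=138.655555°, h=1474.819 m
→ ECEF (a=6378388.000, f=1/297.0): X=-3327868.0215, Y=2928180.4541, Z=4572985.7685
→ Helmert 7p (PV): X=-3327446.6509, Y=2928032.1870, Z=4573237.2309
→ Helmert 7p (PV): X=-3327155.6106, Y=2928100.4473, Z=4573760.8307
→ Helmert 7p (PV): X=-3327632.8747, Y=2928477.5776, Z=4574332.7144
→ geod (Bowring, a=6378388.000): φ=46.09371932°, λ=138.65066395°, h=2458.8927 m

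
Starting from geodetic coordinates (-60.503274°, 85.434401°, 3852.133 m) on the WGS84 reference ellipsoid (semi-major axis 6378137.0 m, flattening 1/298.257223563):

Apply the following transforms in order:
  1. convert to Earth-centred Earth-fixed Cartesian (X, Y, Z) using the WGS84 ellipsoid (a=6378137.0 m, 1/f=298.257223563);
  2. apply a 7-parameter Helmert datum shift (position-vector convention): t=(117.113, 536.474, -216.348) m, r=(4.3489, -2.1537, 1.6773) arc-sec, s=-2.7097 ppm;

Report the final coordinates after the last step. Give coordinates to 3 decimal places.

start: φ=-60.503274°, λ=85.434401°, h=3852.133 m
→ ECEF (a=6378137.000, f=1/298.257223563): X=250766.6837, Y=3140321.6502, Z=-5531652.8593
→ Helmert 7p (PV): X=250915.3391, Y=3140968.2834, Z=-5531785.3892

X=250915.339 m, Y=3140968.283 m, Z=-5531785.389 m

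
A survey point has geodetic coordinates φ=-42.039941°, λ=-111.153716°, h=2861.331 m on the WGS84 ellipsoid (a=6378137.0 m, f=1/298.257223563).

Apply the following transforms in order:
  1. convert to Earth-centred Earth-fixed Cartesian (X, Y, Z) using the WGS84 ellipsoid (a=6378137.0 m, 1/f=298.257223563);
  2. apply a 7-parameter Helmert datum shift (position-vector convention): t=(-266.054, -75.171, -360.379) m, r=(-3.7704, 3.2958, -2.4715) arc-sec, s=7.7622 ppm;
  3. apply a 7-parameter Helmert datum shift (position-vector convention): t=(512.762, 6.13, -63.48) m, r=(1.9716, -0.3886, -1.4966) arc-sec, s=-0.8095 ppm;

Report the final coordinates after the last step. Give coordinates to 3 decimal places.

X=-1712661.218 m, Y=-4426441.606 m, Z=-4251206.443 m

start: φ=-42.039941°, λ=-111.153716°, h=2861.331 m
→ ECEF (a=6378137.000, f=1/298.257223563): X=-1712750.9504, Y=-4426337.6745, Z=-4250815.7700
→ Helmert 7p (PV): X=-1713151.2588, Y=-4426504.3840, Z=-4251100.8658
→ Helmert 7p (PV): X=-1712661.2185, Y=-4426441.6062, Z=-4251206.4432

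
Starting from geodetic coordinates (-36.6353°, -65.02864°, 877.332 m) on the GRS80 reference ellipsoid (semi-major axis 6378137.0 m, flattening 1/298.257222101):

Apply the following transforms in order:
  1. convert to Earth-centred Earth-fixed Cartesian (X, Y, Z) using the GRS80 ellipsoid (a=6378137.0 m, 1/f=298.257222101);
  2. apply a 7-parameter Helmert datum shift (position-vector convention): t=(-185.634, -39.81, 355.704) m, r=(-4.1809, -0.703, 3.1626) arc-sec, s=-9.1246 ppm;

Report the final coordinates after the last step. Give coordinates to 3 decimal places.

X=2163454.594 m, Y=-4645905.989 m, Z=-3785024.977 m

start: φ=-36.635300°, λ=-65.028640°, h=877.332 m
→ ECEF (a=6378137.000, f=1/298.257222101): X=2163575.8346, Y=-4645865.0138, Z=-3785516.7653
→ Helmert 7p (PV): X=2163454.5938, Y=-4645905.9890, Z=-3785024.9772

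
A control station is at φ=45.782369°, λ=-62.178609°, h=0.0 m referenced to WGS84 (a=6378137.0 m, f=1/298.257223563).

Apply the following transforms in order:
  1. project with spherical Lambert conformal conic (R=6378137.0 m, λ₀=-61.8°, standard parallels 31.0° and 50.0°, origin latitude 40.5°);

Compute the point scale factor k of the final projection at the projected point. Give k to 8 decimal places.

start: φ=45.782369°, λ=-62.178609°, h=0.000 m
→ into lcc (λ₀=-61.8°): φ=45.78236900°, λ−λ₀=-0.37860900°
scale k = 0.99020784

0.99020784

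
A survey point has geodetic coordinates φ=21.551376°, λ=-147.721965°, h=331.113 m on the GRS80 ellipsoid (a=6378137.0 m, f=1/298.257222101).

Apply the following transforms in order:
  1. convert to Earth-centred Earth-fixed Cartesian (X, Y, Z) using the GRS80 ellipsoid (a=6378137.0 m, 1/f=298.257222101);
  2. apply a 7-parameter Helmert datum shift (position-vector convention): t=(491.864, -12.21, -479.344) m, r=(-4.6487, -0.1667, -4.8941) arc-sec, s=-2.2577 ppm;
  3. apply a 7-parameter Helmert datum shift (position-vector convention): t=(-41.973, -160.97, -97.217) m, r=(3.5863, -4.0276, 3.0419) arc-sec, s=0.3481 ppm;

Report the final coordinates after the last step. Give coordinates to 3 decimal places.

X=-5017647.873 m, Y=-3169686.047 m, Z=2327737.662 m

start: φ=21.551376°, λ=-147.721965°, h=331.113 m
→ ECEF (a=6378137.000, f=1/298.257222101): X=-5018031.5431, Y=-3169575.9862, Z=2328404.3720
→ Helmert 7p (PV): X=-5017605.4368, Y=-3169409.5000, Z=2327987.1499
→ Helmert 7p (PV): X=-5017647.8725, Y=-3169686.0471, Z=2327737.6616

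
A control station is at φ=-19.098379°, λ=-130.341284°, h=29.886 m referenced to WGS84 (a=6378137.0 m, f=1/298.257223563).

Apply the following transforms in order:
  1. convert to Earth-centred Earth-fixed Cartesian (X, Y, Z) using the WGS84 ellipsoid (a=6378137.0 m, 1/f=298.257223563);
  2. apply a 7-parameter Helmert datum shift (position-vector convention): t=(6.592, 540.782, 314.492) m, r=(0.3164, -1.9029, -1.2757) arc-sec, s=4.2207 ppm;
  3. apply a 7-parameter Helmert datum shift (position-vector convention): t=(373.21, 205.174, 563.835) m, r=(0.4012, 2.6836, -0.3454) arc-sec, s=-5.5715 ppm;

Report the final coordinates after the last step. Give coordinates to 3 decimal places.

X=-3902636.038 m, Y=-4594725.873 m, Z=-2072772.820 m

start: φ=-19.098379°, λ=-130.341284°, h=29.886 m
→ ECEF (a=6378137.000, f=1/298.257223563): X=-3902977.1508, Y=-4595515.9224, Z=-2073652.7321
→ Helmert 7p (PV): X=-3902996.3238, Y=-4594967.2167, Z=-2073390.0489
→ Helmert 7p (PV): X=-3902636.0384, Y=-4594725.8732, Z=-2072772.8200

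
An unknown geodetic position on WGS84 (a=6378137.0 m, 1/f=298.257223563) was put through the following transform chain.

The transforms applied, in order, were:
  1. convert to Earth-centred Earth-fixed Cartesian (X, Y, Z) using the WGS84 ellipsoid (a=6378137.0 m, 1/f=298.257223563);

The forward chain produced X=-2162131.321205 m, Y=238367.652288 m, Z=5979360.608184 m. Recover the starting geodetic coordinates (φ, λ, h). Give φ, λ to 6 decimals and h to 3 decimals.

φ=70.132378°, λ=173.708741°, h=3493.453 m

start: X=-2162131.3212, Y=238367.6523, Z=5979360.6082 m
→ geod (Bowring, a=6378137.000): φ=70.13237800°, λ=173.70874100°, h=3493.4530 m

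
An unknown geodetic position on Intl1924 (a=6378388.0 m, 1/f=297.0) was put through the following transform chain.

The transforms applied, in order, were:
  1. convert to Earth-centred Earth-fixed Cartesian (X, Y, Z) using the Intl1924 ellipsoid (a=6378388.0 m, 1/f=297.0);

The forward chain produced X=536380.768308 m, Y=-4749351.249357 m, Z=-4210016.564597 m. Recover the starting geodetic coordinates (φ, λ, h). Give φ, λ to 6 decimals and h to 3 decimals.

φ=-41.566675°, λ=-83.556450°, h=345.043 m

start: X=536380.7683, Y=-4749351.2494, Z=-4210016.5646 m
→ geod (Bowring, a=6378388.000): φ=-41.56667500°, λ=-83.55645000°, h=345.0430 m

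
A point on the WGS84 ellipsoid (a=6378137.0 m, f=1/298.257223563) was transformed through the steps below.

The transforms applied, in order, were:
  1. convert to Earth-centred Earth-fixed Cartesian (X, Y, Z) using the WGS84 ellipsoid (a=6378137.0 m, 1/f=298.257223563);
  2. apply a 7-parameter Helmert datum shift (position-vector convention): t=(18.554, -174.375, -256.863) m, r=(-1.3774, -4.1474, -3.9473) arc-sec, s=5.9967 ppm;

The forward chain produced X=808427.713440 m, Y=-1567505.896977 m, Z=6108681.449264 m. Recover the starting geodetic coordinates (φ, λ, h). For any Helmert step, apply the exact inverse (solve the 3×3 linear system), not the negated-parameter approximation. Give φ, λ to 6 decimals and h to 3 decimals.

start: X=808427.7134, Y=-1567505.8970, Z=6108681.4493 m
→ Helmert⁻¹: X=808557.1382, Y=-1567347.4438, Z=6108874.9548
→ geod (Bowring, a=6378137.000): φ=73.99897500°, λ=-62.71187100°, h=-33.5110 m

φ=73.998975°, λ=-62.711871°, h=-33.511 m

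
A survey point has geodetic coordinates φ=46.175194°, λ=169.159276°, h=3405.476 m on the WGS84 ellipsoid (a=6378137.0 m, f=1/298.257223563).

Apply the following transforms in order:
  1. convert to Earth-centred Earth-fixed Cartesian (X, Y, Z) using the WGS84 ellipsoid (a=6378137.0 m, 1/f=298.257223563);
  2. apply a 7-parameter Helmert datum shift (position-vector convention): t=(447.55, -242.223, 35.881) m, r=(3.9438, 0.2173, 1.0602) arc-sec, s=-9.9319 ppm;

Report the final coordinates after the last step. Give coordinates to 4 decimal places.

X=-4347159.5633 m, Y=832201.3777 m, Z=4581221.2208 m

start: φ=46.175194°, λ=169.159276°, h=3405.476 m
→ ECEF (a=6378137.000, f=1/298.257223563): X=-4347650.8407, Y=832561.8086, Z=4581210.3413
→ Helmert 7p (PV): X=-4347159.5633, Y=832201.3777, Z=4581221.2208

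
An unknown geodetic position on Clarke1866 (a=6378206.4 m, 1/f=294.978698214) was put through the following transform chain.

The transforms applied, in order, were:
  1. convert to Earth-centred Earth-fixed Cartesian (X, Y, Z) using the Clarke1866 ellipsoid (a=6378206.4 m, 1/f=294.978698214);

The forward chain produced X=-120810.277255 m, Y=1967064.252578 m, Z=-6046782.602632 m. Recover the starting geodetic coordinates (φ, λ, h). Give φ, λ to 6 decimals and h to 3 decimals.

φ=-72.062460°, λ=93.514494°, h=1185.665 m

start: X=-120810.2773, Y=1967064.2526, Z=-6046782.6026 m
→ geod (Bowring, a=6378206.400): φ=-72.06246000°, λ=93.51449400°, h=1185.6650 m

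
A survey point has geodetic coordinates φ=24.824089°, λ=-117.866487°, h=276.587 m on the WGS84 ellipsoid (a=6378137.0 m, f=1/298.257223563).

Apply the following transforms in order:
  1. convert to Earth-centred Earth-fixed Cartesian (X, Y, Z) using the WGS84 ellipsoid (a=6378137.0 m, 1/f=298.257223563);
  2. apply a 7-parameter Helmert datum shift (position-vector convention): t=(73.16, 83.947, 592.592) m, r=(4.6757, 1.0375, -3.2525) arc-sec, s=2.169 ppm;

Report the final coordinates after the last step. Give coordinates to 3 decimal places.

X=-2707476.212 m, Y=-5120717.982 m, Z=2662013.614 m

start: φ=24.824089°, λ=-117.866487°, h=276.587 m
→ ECEF (a=6378137.000, f=1/298.257223563): X=-2707476.1392, Y=-5120773.1823, Z=2661517.7111
→ Helmert 7p (PV): X=-2707476.2118, Y=-5120717.9817, Z=2662013.6142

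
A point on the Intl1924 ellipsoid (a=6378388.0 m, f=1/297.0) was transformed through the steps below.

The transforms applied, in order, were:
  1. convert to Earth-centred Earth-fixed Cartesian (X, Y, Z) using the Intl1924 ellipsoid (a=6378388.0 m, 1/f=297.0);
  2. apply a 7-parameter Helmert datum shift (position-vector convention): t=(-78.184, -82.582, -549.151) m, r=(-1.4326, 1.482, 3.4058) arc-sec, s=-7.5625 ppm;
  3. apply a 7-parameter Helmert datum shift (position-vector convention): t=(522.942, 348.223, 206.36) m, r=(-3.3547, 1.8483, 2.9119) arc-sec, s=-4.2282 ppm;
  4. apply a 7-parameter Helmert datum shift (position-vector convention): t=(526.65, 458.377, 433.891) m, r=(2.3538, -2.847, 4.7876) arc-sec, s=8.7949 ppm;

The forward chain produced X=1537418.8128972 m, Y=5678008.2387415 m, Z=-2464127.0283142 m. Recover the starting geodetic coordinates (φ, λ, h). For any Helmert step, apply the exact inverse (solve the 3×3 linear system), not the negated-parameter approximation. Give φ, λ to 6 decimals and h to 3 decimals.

start: X=1537418.8129, Y=5678008.2387, Z=-2464127.0283 m
→ Helmert⁻¹: X=1536976.4065, Y=5677436.1289, Z=-2464625.2466
→ Helmert⁻¹: X=1536562.1927, Y=5677130.3043, Z=-2464735.9265
→ Helmert⁻¹: X=1536763.4439, Y=5677247.5605, Z=-2464154.9385
→ geod (Bowring, a=6378388.000): φ=-22.86989300°, λ=74.85368400°, h=1731.6550 m

φ=-22.869893°, λ=74.853684°, h=1731.655 m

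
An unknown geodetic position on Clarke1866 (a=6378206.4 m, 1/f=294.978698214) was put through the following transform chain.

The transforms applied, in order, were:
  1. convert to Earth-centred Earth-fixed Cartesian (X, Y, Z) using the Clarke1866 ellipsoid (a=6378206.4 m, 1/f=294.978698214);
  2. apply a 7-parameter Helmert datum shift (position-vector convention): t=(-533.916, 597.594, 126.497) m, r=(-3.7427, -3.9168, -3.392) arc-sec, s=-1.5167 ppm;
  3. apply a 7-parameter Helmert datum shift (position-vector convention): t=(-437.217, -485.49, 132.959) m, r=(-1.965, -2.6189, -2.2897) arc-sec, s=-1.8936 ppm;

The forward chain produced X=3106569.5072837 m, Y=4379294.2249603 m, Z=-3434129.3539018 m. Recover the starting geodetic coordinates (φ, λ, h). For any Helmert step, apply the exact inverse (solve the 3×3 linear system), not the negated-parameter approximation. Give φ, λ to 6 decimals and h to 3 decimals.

φ=-32.778852°, λ=54.642965°, h=2208.972 m

start: X=3106569.5073, Y=4379294.2250, Z=-3434129.3539 m
→ Helmert⁻¹: X=3106920.3838, Y=4379855.2146, Z=-3434266.5389
→ Helmert⁻¹: X=3107321.7785, Y=4379377.6794, Z=-3434377.7860
→ geod (Bowring, a=6378206.400): φ=-32.77885200°, λ=54.64296500°, h=2208.9720 m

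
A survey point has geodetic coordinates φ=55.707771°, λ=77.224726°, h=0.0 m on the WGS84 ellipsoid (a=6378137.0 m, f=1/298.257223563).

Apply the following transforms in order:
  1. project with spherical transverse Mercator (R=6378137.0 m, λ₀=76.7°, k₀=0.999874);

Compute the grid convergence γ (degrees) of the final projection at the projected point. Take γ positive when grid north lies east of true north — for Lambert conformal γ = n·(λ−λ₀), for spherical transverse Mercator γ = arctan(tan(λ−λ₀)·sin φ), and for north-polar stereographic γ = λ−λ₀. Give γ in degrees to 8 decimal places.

0.43351920

start: φ=55.707771°, λ=77.224726°, h=0.000 m
→ into tm (λ₀=76.7°): φ=55.70777100°, λ−λ₀=0.52472600°
convergence γ = 0.43351920°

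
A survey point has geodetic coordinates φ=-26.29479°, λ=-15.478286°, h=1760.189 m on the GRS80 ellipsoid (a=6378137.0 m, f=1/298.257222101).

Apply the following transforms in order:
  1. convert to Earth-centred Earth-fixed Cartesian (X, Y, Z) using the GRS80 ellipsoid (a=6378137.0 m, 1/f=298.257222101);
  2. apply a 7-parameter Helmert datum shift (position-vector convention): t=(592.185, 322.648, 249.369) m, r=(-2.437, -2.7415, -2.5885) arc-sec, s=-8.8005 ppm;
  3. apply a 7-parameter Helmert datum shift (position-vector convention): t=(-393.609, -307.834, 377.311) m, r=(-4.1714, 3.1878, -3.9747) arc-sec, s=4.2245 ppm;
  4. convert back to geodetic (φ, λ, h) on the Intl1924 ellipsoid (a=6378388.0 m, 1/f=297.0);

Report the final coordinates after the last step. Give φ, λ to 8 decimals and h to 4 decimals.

φ=-26.28925330°, λ=-15.48032014°, h=1388.2501 m

start: φ=-26.294790°, λ=-15.478286°, h=1760.189 m
→ ECEF (a=6378137.000, f=1/298.257222101): X=5515925.8507, Y=-1527450.6554, Z=-2809159.2184
→ Helmert 7p (PV): X=5516487.6610, Y=-1527216.9758, Z=-2808793.7684
→ Helmert 7p (PV): X=5516044.5172, Y=-1527694.3680, Z=-2808482.6944
→ geod (Bowring, a=6378388.000): φ=-26.28925330°, λ=-15.48032014°, h=1388.2501 m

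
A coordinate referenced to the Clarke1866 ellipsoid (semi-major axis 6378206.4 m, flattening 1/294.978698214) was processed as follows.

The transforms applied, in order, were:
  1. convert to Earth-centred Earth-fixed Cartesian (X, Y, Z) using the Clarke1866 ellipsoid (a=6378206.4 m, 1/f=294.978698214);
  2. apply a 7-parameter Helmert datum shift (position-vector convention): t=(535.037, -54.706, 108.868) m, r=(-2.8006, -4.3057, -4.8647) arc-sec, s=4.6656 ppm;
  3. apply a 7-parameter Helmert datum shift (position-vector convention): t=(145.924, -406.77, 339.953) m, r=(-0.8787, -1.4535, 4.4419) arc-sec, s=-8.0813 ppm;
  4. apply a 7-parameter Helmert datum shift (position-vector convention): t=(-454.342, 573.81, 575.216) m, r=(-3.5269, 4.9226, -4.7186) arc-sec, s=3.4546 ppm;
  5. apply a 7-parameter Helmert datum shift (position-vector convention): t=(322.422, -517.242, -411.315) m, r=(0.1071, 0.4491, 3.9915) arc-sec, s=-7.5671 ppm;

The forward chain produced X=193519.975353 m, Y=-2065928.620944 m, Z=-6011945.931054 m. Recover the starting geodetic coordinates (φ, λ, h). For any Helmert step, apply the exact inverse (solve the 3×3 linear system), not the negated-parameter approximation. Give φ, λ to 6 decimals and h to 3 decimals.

φ=-71.085579°, λ=-84.662111°, h=1558.945 m

start: X=193519.9754, Y=-2065928.6209, Z=-6011945.9311 m
→ Helmert⁻¹: X=193172.1354, Y=-2065433.8678, Z=-6011578.6132
→ Helmert⁻¹: X=193816.5517, Y=-2065893.3054, Z=-6012163.7587
→ Helmert⁻¹: X=193585.3436, Y=-2065481.7824, Z=-6012562.4642
→ Helmert⁻¹: X=192972.6039, Y=-2065331.2505, Z=-6012675.3502
→ geod (Bowring, a=6378206.400): φ=-71.08557900°, λ=-84.66211100°, h=1558.9450 m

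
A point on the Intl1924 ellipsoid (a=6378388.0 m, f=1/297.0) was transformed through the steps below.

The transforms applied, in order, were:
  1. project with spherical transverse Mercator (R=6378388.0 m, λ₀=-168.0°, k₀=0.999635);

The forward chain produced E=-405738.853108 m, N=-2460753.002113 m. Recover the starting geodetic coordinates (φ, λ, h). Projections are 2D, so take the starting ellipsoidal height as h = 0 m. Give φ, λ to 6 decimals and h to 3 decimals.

φ=-22.065474°, λ=-171.931942°, h=0.000 m

start: E=-405738.8531, N=-2460753.0021 m
→ tm⁻¹: φ=-22.06547400°, λ=-171.93194200°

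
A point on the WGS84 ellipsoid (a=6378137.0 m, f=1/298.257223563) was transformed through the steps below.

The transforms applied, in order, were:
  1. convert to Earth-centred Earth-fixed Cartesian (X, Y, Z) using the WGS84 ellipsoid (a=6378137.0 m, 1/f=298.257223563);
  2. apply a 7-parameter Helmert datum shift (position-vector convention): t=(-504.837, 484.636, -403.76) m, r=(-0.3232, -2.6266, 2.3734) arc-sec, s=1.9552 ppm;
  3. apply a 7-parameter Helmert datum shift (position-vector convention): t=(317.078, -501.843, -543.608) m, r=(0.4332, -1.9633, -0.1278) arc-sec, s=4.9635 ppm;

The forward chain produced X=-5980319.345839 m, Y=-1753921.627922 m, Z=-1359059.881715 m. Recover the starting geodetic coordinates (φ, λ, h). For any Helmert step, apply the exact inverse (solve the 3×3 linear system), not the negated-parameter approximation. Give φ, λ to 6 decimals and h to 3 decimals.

φ=-12.373010°, λ=-163.654884°, h=1086.089 m

start: X=-5980319.3458, Y=-1753921.6279, Z=-1359059.8817 m
→ Helmert⁻¹: X=-5980618.5829, Y=-1753417.6404, Z=-1358448.9226
→ Helmert⁻¹: X=-5980139.5267, Y=-1753827.9085, Z=-1357969.1037
→ geod (Bowring, a=6378137.000): φ=-12.37301000°, λ=-163.65488400°, h=1086.0890 m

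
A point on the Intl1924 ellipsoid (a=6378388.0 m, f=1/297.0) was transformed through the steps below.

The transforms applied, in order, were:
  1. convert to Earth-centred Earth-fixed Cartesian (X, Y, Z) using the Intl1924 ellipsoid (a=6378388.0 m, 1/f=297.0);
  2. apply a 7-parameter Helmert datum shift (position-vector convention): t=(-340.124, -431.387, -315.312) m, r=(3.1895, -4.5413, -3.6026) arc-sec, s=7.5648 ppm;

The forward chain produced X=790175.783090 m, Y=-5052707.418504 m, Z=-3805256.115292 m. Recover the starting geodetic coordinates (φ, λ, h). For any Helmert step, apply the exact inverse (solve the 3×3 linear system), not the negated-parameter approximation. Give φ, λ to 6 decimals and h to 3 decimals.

φ=-36.836000°, λ=-81.107217°, h=3249.737 m

start: X=790175.7831, Y=-5052707.4185, Z=-3805256.1153 m
→ Helmert⁻¹: X=790514.3989, Y=-5052282.8402, Z=-3804851.3004
→ geod (Bowring, a=6378388.000): φ=-36.83600000°, λ=-81.10721700°, h=3249.7370 m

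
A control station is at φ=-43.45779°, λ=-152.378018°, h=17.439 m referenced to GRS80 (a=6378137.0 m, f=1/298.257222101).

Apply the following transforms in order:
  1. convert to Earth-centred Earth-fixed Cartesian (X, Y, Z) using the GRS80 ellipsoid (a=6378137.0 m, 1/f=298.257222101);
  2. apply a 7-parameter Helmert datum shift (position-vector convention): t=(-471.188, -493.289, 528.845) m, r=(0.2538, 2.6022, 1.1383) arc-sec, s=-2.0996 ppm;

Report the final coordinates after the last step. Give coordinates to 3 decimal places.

start: φ=-43.457790°, λ=-152.378018°, h=17.439 m
→ ECEF (a=6378137.000, f=1/298.257222101): X=-4108618.3094, Y=-2149941.2676, Z=-4364570.8420
→ Helmert 7p (PV): X=-4109124.0687, Y=-2150447.3461, Z=-4363983.6451

X=-4109124.069 m, Y=-2150447.346 m, Z=-4363983.645 m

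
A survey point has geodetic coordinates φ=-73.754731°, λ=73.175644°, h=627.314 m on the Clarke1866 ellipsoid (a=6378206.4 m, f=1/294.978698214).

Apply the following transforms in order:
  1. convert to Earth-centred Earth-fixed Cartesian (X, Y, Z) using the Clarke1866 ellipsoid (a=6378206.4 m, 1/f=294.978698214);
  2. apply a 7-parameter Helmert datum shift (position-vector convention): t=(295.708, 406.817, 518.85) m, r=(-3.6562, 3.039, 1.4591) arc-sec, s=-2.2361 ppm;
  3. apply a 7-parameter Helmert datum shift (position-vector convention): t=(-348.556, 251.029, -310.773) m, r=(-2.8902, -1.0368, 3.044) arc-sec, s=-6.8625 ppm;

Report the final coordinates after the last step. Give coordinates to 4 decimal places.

start: φ=-73.754731°, λ=73.175644°, h=627.314 m
→ ECEF (a=6378206.400, f=1/294.978698214): X=518115.3769, Y=1713448.1834, Z=-6101759.7411
→ Helmert 7p (PV): X=518307.9056, Y=1713746.6760, Z=-6101265.2527
→ Helmert 7p (PV): X=517961.1699, Y=1713908.1026, Z=-6101555.5635

X=517961.1699 m, Y=1713908.1026 m, Z=-6101555.5635 m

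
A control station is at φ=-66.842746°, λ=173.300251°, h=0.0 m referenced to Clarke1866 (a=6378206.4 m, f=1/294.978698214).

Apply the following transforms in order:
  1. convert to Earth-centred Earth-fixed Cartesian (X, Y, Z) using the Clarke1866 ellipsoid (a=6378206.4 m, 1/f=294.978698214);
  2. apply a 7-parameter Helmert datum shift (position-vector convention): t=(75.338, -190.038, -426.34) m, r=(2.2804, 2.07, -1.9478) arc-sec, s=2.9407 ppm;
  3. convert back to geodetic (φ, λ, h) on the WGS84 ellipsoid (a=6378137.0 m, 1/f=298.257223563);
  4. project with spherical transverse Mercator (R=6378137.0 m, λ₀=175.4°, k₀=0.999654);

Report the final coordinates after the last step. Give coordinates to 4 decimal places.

E=-91775.8749 m, N=-7439883.3736 m

start: φ=-66.842746°, λ=173.300251°, h=0.000 m
→ ECEF (a=6378206.400, f=1/294.978698214): X=-2498297.5656, Y=293471.4179, Z=-5841350.0902
→ Helmert 7p (PV): X=-2498285.4249, Y=293370.4153, Z=-5841765.2913
→ geod (Bowring, a=6378137.000): φ=-66.84286034°, λ=173.30250362°, h=240.7574 m
→ tm (R=6378137.0, λ₀=175.4°): E=-91775.8749, N=-7439883.3736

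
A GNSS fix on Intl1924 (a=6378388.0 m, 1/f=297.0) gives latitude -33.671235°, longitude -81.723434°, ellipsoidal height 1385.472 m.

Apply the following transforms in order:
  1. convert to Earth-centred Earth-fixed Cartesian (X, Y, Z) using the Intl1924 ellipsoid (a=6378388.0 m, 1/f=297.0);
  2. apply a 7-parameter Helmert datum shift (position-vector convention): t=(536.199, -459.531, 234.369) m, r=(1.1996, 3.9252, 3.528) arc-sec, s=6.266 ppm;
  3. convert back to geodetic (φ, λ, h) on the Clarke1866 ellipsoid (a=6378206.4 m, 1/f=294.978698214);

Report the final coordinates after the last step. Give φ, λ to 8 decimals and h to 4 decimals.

start: φ=-33.671235°, λ=-81.723434°, h=1385.472 m
→ ECEF (a=6378388.000, f=1/297.0): X=765094.6691, Y=-5259592.0179, Z=-3516977.8789
→ Helmert 7p (PV): X=765658.6959, Y=-5260050.9648, Z=-3516810.6961
→ geod (Bowring, a=6378206.400): φ=-33.66852285°, λ=-81.71812979°, h=1964.8918 m

φ=-33.66852285°, λ=-81.71812979°, h=1964.8918 m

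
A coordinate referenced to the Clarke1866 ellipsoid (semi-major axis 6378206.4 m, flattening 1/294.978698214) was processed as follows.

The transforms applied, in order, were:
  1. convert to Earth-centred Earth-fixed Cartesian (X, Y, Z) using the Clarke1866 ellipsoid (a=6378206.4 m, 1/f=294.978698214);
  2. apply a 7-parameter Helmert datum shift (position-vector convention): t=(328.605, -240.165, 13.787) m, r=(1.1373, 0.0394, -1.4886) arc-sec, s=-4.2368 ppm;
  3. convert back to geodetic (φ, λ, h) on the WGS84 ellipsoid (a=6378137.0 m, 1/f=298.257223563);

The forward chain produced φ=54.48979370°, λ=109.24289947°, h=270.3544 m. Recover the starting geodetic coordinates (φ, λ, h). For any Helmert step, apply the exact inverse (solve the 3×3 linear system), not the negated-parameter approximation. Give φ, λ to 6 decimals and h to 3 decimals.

φ=54.488993°, λ=109.246748°, h=568.670 m

start: φ=54.489794°, λ=109.242899°, h=270.354 m
→ ECEF (a=6378137.000, f=1/298.257223563): X=-1223749.4899, Y=3505676.1020, Z=5168820.2883
→ Helmert⁻¹: X=-1224109.5706, Y=3505950.7863, Z=5168808.8357
→ geod (Bowring, a=6378206.400): φ=54.48899300°, λ=109.24674800°, h=568.6700 m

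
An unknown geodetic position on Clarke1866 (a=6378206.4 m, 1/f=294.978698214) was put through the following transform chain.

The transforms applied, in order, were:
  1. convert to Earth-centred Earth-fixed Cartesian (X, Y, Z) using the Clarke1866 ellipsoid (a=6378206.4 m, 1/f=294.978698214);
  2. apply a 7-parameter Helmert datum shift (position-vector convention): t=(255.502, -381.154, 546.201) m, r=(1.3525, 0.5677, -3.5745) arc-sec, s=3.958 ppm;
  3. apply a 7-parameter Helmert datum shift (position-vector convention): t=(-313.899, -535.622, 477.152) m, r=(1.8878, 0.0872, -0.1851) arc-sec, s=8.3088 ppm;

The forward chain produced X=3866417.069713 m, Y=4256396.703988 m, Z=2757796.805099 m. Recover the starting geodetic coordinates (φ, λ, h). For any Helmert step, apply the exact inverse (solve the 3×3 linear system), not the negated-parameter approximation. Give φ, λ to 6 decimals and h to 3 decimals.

start: X=3866417.0697, Y=4256396.7040, Z=2757796.8051 m
→ Helmert⁻¹: X=3866693.8553, Y=4256925.6615, Z=2757259.4172
→ Helmert⁻¹: X=3866341.6839, Y=4257375.0434, Z=2756685.0304
→ geod (Bowring, a=6378206.400): φ=25.76224200°, λ=47.75579300°, h=3400.9630 m

φ=25.762242°, λ=47.755793°, h=3400.963 m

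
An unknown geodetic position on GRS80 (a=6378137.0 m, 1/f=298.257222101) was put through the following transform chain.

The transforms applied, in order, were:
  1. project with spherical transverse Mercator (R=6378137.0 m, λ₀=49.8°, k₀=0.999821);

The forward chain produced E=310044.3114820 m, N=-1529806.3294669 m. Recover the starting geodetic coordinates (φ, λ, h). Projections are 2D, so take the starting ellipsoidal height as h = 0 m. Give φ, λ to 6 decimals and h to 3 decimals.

φ=-13.728397°, λ=52.666535°, h=0.000 m

start: E=310044.3115, N=-1529806.3295 m
→ tm⁻¹: φ=-13.72839700°, λ=52.66653500°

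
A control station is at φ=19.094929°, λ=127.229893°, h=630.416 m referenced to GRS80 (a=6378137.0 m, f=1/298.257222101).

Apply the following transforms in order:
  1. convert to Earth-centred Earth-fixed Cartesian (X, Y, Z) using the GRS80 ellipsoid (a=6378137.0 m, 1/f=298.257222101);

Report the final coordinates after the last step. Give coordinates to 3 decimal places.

X=-3648210.358 m, Y=4801136.175 m, Z=2073488.309 m

start: φ=19.094929°, λ=127.229893°, h=630.416 m
→ ECEF (a=6378137.000, f=1/298.257222101): X=-3648210.3576, Y=4801136.1747, Z=2073488.3089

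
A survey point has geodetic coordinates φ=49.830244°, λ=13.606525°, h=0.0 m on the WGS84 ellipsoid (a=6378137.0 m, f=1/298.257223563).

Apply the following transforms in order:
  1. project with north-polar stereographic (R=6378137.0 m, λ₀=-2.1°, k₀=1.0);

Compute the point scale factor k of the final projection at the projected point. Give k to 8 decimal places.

start: φ=49.830244°, λ=13.606525°, h=0.000 m
→ into stereo (λ₀=-2.1°): φ=49.83024400°, λ−λ₀=15.70652500°
scale k = 1.13369904

1.13369904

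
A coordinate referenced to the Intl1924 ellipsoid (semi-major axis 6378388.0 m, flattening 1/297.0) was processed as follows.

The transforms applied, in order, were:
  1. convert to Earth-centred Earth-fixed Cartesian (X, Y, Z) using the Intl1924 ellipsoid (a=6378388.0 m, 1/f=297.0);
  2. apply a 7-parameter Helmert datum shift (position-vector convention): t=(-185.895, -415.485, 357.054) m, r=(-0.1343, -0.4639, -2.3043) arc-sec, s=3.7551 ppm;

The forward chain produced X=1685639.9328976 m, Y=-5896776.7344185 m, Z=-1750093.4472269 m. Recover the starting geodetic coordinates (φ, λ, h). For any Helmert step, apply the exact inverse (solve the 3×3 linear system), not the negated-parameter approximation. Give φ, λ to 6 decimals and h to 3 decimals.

start: X=1685639.9329, Y=-5896776.7344, Z=-1750093.4472 m
→ Helmert⁻¹: X=1685881.4317, Y=-5896319.1344, Z=-1750451.5589
→ geod (Bowring, a=6378388.000): φ=-16.03282500°, λ=-74.04365500°, h=764.9150 m

φ=-16.032825°, λ=-74.043655°, h=764.915 m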